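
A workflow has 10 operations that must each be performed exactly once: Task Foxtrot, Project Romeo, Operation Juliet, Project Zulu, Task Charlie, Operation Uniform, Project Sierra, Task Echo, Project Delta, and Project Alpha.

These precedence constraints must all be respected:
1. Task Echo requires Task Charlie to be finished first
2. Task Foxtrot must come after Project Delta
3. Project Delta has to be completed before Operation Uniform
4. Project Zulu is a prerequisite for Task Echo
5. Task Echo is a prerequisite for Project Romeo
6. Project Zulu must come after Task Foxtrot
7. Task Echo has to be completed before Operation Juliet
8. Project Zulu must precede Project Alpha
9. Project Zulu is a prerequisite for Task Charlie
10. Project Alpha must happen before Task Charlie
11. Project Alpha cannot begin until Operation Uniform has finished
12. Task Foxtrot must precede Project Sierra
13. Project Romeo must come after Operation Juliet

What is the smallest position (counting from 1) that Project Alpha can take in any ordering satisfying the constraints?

5

Every operation that must precede Project Alpha has to come before it. Tracing all chains that end at Project Alpha, those operations are: Task Foxtrot, Project Zulu, Operation Uniform, Project Delta — 4 in total.
So at minimum 4 operations come before Project Alpha, putting Project Alpha no earlier than position 5. That position is achievable by scheduling exactly those predecessors first.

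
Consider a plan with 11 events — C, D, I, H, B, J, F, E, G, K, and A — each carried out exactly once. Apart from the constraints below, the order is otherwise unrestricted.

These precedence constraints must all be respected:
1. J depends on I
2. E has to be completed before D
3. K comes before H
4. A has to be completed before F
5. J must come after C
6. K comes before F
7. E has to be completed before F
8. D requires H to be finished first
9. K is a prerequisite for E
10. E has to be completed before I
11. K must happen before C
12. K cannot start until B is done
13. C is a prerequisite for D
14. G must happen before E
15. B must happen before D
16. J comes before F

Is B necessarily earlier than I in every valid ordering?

Tracing the constraints gives a chain: B → K → E → I.
Hence B necessarily comes before I.

Yes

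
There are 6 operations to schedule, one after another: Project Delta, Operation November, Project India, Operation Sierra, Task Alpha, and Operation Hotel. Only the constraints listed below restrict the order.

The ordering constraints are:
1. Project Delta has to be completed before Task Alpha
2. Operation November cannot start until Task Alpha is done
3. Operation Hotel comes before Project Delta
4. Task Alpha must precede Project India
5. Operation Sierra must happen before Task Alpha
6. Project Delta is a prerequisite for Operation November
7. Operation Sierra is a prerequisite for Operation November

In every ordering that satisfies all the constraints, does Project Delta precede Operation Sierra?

Project Delta and Operation Sierra are not related by any chain of constraints.
So Project Delta can come before Operation Sierra or after — it is not forced.

No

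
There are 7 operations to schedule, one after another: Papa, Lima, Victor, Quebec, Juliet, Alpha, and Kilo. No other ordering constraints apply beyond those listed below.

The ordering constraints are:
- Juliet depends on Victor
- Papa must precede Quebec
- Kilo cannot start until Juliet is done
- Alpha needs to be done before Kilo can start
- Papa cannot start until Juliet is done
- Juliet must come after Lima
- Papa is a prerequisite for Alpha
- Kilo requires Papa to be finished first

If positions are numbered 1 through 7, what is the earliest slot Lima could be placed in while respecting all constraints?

Lima has no prerequisites at all, so it can go in position 1.

1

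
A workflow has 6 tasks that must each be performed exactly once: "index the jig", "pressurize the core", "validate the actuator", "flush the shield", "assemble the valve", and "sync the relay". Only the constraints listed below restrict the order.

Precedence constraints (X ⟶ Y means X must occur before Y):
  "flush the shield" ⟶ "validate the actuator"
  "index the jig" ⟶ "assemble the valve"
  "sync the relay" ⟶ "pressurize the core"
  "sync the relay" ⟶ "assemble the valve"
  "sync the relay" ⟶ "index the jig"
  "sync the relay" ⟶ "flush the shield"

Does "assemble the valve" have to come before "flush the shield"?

No chain of constraints connects "assemble the valve" to "flush the shield" in either direction.
So "assemble the valve" can come before "flush the shield" or after — it is not forced.

No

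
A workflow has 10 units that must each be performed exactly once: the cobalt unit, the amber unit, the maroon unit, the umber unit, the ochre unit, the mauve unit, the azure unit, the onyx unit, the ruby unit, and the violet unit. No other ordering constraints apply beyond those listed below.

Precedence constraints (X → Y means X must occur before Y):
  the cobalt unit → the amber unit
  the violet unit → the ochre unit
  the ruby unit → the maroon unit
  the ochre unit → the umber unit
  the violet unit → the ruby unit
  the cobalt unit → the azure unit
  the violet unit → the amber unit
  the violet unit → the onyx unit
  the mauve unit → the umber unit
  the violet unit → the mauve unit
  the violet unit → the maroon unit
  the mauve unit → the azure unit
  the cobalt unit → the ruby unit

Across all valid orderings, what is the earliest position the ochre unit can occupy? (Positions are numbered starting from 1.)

2

The only unit forced before the ochre unit (directly or transitively) is the violet unit.
With 1 mandatory predecessor, the earliest the ochre unit can sit is position 1+1 = 2, and placing just that one first achieves it.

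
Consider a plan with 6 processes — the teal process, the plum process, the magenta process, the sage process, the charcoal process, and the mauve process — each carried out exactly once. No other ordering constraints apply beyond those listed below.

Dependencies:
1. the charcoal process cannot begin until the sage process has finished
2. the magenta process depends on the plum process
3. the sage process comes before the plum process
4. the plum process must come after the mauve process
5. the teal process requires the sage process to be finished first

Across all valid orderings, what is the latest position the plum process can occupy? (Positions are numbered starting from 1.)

5

Following the constraints forward from the plum process, its only required successor is the magenta process.
So at least 1 process follows the plum process, putting the plum process no later than position 5. That position is achievable by scheduling everything else first.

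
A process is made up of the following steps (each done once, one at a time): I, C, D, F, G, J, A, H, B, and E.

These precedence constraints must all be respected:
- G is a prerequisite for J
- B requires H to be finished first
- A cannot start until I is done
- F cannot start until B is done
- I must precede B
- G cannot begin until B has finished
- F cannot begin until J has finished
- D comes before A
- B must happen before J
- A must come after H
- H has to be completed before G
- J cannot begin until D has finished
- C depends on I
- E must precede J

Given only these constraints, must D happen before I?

No

D and I are not related by any chain of constraints.
There exist valid orderings with I before D, so D is not required to come first.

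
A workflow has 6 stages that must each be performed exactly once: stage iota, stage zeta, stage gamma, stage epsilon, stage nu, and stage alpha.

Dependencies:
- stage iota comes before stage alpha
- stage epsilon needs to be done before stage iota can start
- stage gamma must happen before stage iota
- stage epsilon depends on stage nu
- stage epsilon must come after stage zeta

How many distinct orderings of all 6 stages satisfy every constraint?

The stages with no prerequisites are stage zeta, stage gamma, stage nu; any of them can be placed first.
Systematically extending each partial ordering one stage at a time and counting, there are 8 complete orderings.

8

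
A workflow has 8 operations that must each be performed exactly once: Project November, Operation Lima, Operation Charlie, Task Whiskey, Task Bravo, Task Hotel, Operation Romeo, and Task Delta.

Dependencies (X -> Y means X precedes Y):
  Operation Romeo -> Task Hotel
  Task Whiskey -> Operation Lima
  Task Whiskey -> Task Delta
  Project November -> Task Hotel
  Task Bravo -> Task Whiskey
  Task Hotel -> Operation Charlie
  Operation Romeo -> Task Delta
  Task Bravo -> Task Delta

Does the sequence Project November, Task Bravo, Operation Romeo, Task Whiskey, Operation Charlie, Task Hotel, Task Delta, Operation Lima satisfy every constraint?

No

The sequence places Operation Charlie ahead of Task Hotel.
But one of the constraints requires Task Hotel before Operation Charlie, so this ordering violates it.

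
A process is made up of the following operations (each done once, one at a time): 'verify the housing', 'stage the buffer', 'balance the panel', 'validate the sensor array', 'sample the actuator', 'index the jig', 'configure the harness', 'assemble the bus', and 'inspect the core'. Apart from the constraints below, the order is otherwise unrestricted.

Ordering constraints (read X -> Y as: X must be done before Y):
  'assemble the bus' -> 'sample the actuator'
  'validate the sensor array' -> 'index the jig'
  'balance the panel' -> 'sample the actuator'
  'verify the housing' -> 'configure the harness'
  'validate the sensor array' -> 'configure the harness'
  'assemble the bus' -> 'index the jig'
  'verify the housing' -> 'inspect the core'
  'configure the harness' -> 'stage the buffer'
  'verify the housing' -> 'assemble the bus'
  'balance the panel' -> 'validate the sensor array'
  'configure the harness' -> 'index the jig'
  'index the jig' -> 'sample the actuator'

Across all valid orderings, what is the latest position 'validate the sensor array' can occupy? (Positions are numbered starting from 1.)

5

Every operation that must follow 'validate the sensor array' has to come after it. Tracing all chains starting from 'validate the sensor array', those operations are: 'stage the buffer', 'sample the actuator', 'index the jig', 'configure the harness' — 4 in total.
With 4 mandatory successors out of 9 operations total, the latest slot for 'validate the sensor array' is 9−4 = 5, and it's reachable by doing all non-successors before 'validate the sensor array'.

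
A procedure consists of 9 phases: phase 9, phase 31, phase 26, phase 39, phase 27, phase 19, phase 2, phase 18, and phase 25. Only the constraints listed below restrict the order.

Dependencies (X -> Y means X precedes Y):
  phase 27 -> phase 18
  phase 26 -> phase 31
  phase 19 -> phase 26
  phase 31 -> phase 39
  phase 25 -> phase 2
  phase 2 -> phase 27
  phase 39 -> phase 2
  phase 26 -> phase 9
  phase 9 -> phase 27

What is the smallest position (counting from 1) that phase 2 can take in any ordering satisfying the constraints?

6

Every phase that must precede phase 2 has to come before it. Tracing all chains that end at phase 2, those phases are: phase 31, phase 26, phase 39, phase 19, phase 25 — 5 in total.
So at minimum 5 phases come before phase 2, putting phase 2 no earlier than position 6. That position is achievable by scheduling exactly those predecessors first.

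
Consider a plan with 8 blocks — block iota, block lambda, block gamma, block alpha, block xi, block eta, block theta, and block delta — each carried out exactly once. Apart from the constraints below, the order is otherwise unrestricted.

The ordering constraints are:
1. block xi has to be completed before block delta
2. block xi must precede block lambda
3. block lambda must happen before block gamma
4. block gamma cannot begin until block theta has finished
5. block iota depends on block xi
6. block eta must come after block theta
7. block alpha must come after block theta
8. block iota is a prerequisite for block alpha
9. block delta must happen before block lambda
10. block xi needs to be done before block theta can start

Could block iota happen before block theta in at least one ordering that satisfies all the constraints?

No chain of constraints runs from block theta to block iota, so block theta is not required to come first.
That means at least one valid schedule has block iota before block theta.

Yes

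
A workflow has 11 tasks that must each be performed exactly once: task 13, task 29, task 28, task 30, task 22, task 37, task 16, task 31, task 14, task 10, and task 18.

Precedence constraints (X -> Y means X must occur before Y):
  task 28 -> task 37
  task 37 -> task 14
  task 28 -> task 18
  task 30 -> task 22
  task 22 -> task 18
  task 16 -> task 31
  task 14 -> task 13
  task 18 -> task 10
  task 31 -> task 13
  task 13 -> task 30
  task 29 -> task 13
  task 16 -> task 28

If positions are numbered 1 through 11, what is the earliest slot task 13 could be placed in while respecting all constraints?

7

The tasks that are forced before task 13, directly or transitively, are task 29, task 28, task 37, task 16, task 31, task 14. That's 6 tasks.
With 6 mandatory predecessors, the earliest task 13 can sit is position 6+1 = 7, and placing just those 6 first achieves it.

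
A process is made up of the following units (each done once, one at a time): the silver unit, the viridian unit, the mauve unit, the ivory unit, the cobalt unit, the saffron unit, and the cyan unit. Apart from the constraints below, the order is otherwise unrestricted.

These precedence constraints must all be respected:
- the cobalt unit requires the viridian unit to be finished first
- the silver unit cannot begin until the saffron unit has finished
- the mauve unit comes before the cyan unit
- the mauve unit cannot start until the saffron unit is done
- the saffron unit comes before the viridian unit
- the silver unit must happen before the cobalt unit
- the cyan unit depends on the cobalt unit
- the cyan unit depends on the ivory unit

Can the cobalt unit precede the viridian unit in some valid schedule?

No

There is a dependency chain the viridian unit → the cobalt unit, so the cobalt unit always comes after the viridian unit.
So no valid ordering can have the cobalt unit before the viridian unit.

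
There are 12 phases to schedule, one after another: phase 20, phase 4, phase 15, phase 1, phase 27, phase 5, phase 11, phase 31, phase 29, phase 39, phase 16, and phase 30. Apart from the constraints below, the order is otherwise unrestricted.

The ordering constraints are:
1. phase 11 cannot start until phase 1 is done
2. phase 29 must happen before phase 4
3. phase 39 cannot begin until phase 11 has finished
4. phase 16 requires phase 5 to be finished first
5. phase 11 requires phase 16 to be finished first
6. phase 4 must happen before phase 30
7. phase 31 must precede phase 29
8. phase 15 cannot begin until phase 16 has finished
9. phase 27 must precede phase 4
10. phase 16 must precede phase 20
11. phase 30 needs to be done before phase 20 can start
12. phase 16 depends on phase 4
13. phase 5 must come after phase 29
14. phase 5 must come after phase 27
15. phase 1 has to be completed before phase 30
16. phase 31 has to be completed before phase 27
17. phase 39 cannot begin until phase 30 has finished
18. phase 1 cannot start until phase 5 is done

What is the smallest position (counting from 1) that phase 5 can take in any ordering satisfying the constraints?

Every phase that must precede phase 5 has to come before it. Tracing all chains that end at phase 5, those phases are: phase 27, phase 31, phase 29 — 3 in total.
So at minimum 3 phases come before phase 5, putting phase 5 no earlier than position 4. That position is achievable by scheduling exactly those predecessors first.

4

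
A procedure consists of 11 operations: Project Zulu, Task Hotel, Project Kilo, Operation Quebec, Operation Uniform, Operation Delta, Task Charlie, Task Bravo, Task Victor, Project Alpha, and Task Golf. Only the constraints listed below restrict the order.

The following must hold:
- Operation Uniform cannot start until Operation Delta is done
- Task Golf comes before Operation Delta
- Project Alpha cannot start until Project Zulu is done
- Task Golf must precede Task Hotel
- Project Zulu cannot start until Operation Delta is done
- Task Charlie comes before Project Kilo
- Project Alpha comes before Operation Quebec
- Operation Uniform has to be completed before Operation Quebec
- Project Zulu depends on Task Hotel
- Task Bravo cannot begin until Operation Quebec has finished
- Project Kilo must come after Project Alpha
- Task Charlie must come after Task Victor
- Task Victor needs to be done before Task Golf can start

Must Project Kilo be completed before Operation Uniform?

No chain of constraints connects Project Kilo to Operation Uniform in either direction.
There exist valid orderings with Operation Uniform before Project Kilo, so Project Kilo is not required to come first.

No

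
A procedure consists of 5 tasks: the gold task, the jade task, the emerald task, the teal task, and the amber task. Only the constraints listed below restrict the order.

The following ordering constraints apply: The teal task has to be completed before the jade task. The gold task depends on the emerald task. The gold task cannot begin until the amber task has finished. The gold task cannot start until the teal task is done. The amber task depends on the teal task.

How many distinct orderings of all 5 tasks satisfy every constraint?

11

2 tasks have no prerequisites (the emerald task, the teal task), so any of them could come first.
Systematically extending each partial ordering one task at a time and counting, there are 11 complete orderings.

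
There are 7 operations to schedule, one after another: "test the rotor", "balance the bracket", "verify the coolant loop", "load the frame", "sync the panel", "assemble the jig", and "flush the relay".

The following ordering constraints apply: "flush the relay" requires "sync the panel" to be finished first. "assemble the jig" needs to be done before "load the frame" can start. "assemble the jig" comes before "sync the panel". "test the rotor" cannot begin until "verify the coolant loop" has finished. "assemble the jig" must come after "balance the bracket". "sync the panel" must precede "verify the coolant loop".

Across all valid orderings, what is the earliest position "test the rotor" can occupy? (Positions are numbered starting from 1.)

5

Working backwards through the constraints from "test the rotor", its full set of required predecessors is "balance the bracket", "verify the coolant loop", "sync the panel", "assemble the jig" — 4 of them.
With 4 mandatory predecessors, the earliest "test the rotor" can sit is position 4+1 = 5, and placing just those 4 first achieves it.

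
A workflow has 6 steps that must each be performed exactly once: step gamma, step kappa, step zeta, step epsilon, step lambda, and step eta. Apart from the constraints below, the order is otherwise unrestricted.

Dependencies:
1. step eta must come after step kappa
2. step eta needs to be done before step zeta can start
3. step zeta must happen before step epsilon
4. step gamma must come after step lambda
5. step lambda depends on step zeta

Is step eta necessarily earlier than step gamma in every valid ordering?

Chaining the stated constraints: step eta → step zeta → step lambda → step gamma.
So step eta must precede step gamma in any valid ordering.

Yes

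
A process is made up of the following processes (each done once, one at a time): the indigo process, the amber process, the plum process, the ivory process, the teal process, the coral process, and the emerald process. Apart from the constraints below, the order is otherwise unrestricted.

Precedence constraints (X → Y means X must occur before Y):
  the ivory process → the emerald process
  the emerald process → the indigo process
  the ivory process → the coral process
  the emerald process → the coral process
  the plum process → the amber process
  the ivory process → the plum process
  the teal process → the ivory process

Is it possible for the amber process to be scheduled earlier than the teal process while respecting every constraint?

The constraints give a chain the teal process → the ivory process → the plum process → the amber process, which forces the teal process before the amber process.
So no valid ordering can have the amber process before the teal process.

No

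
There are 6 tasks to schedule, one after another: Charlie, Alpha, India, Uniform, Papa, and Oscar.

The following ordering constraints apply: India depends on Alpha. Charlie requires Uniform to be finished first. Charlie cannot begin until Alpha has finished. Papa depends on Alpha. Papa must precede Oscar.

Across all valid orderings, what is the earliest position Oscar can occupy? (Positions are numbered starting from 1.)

3

The tasks that are forced before Oscar, directly or transitively, are Alpha, Papa. That's 2 tasks.
With 2 mandatory predecessors, the earliest Oscar can sit is position 2+1 = 3, and placing just those 2 first achieves it.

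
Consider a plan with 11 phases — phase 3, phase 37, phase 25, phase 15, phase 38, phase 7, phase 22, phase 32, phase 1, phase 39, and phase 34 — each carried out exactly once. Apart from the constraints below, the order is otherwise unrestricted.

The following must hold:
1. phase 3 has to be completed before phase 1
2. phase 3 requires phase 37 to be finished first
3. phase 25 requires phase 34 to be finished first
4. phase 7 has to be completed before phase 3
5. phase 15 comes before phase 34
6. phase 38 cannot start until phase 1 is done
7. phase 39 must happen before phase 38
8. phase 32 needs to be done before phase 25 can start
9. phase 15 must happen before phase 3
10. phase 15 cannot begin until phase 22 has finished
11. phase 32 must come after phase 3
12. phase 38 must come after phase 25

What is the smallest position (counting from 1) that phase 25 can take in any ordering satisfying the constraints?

8

Every phase that must precede phase 25 has to come before it. Tracing all chains that end at phase 25, those phases are: phase 3, phase 37, phase 15, phase 7, phase 22, phase 32, phase 34 — 7 in total.
With 7 mandatory predecessors, the earliest phase 25 can sit is position 7+1 = 8, and placing just those 7 first achieves it.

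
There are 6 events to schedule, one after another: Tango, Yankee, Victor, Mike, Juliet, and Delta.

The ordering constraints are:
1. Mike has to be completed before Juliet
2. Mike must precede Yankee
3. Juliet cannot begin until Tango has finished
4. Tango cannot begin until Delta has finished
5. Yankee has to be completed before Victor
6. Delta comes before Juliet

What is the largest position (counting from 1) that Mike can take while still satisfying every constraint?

3

Every event that must follow Mike has to come after it. Tracing all chains starting from Mike, those events are: Yankee, Victor, Juliet — 3 in total.
So at least 3 events follow Mike, putting Mike no later than position 3. That position is achievable by scheduling everything else first.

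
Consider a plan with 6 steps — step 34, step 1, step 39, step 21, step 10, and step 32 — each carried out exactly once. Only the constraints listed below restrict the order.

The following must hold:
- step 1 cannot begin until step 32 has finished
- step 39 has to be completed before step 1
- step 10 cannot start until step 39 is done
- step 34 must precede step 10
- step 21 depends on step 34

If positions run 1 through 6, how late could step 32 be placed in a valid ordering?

The only step forced after step 32 (directly or by a chain) is step 1.
So at least 1 step follows step 32, putting step 32 no later than position 5. That position is achievable by scheduling everything else first.

5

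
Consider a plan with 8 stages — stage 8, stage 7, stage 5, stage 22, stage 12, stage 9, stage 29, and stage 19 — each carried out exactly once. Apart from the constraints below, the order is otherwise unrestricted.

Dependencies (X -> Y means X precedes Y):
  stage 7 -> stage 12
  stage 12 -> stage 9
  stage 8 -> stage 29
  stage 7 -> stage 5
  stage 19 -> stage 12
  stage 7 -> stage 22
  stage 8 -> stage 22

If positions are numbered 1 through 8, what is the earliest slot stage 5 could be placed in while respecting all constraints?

2

Working backwards through the constraints from stage 5, its only required predecessor is stage 7.
So at minimum 1 stage comes before stage 5, putting stage 5 no earlier than position 2. That position is achievable by scheduling exactly that predecessor first.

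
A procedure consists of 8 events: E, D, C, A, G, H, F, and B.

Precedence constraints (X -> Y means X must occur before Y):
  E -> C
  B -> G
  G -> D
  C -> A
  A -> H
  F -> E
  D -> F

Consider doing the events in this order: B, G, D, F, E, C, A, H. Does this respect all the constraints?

Checking each listed constraint against this order: for instance, D is in position 3 and F in position 4, so that constraint holds — and the remaining constraints check out the same way.

Yes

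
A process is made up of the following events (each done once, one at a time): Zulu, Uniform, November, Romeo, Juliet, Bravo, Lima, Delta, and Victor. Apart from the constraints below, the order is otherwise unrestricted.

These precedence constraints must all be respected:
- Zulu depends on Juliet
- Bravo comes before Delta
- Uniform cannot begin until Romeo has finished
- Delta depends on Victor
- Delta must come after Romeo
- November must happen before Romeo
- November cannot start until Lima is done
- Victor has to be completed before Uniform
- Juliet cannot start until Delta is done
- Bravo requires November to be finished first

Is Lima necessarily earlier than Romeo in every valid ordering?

Following the dependencies: Lima → November → Romeo.
So Lima must precede Romeo in any valid ordering.

Yes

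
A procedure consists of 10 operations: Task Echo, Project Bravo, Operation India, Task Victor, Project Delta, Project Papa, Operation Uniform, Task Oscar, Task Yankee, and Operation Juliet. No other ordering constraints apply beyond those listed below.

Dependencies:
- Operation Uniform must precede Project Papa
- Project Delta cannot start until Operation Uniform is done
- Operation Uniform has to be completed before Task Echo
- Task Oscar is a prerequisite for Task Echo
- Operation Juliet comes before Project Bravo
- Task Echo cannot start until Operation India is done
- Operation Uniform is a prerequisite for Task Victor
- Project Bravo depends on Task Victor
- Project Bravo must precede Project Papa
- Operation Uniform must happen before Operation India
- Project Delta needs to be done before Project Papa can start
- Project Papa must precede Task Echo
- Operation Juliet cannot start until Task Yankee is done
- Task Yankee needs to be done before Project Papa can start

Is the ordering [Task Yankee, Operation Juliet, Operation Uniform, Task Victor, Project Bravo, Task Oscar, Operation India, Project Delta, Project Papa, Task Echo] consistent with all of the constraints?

Yes

Going through the constraints one by one, each required predecessor appears earlier in the sequence than its dependent — e.g. Task Yankee (position 1) is before Project Papa (position 9), as required.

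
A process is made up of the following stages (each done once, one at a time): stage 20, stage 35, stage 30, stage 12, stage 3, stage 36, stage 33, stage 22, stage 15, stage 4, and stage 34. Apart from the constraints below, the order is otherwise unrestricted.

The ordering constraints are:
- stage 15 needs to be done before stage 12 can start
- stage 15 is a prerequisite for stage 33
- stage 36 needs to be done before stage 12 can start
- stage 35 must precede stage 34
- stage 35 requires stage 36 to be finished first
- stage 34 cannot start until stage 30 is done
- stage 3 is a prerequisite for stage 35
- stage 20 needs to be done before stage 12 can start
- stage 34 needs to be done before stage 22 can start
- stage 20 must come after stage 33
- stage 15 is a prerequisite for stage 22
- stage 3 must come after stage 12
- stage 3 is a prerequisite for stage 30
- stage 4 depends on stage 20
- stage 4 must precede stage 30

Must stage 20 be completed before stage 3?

Yes

Chaining the stated constraints: stage 20 → stage 12 → stage 3.
That forces stage 20 before stage 3 in every valid schedule.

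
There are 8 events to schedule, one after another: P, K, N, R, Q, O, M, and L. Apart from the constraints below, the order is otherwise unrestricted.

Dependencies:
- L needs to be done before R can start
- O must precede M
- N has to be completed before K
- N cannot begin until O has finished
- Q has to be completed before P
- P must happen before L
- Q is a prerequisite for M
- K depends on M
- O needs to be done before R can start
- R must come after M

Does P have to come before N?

Nothing in the constraints links P and N; they are unordered relative to each other.
So P can come before N or after — it is not forced.

No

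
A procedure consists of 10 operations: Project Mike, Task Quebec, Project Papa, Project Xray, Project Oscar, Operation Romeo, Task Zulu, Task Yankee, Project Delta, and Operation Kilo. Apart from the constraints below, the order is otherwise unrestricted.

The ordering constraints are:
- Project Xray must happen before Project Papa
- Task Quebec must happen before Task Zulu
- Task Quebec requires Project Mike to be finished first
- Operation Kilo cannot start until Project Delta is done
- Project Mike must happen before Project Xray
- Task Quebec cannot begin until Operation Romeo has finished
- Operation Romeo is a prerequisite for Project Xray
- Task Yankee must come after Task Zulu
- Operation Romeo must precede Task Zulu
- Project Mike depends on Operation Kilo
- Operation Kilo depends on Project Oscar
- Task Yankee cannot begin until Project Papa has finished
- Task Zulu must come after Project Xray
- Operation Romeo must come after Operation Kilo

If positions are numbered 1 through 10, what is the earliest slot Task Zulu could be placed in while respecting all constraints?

Every operation that must precede Task Zulu has to come before it. Tracing all chains that end at Task Zulu, those operations are: Project Mike, Task Quebec, Project Xray, Project Oscar, Operation Romeo, Project Delta, Operation Kilo — 7 in total.
With 7 mandatory predecessors, the earliest Task Zulu can sit is position 7+1 = 8, and placing just those 7 first achieves it.

8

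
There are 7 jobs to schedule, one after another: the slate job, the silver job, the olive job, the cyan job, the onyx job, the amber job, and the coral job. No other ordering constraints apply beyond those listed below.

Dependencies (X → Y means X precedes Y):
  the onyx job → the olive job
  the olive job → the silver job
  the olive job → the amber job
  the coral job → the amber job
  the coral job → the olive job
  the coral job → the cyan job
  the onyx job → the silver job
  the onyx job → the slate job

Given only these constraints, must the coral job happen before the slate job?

No

Nothing in the constraints links the coral job and the slate job; they are unordered relative to each other.
So the coral job can come before the slate job or after — it is not forced.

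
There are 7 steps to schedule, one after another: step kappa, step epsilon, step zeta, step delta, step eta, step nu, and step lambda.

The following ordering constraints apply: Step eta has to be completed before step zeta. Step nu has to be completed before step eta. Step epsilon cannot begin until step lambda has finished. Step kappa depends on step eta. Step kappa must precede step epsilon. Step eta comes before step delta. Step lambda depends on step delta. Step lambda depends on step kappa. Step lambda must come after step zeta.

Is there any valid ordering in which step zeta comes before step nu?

There is a dependency chain step nu → step eta → step zeta, so step zeta always comes after step nu.
Hence step zeta can never be scheduled before step nu.

No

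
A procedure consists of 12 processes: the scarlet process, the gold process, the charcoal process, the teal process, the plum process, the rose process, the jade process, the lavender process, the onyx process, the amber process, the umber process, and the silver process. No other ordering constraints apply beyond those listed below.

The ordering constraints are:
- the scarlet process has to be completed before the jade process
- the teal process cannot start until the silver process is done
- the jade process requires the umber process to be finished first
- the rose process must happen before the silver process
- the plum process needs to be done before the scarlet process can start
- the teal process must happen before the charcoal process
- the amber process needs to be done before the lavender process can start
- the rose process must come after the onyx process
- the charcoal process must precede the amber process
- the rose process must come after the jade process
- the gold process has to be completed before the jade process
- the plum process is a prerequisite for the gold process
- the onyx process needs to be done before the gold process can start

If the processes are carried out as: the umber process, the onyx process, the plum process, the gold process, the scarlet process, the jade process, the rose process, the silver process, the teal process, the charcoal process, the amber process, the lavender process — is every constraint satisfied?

Checking each listed constraint against this order: for instance, the umber process is in position 1 and the jade process in position 6, so that constraint holds — and the remaining constraints check out the same way.

Yes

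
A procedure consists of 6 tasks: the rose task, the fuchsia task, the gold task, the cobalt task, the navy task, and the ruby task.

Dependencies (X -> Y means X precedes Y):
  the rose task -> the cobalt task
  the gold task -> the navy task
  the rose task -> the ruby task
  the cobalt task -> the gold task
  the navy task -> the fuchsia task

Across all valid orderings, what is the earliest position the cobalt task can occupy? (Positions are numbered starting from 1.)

2

The only task forced before the cobalt task (directly or transitively) is the rose task.
With 1 mandatory predecessor, the earliest the cobalt task can sit is position 1+1 = 2, and placing just that one first achieves it.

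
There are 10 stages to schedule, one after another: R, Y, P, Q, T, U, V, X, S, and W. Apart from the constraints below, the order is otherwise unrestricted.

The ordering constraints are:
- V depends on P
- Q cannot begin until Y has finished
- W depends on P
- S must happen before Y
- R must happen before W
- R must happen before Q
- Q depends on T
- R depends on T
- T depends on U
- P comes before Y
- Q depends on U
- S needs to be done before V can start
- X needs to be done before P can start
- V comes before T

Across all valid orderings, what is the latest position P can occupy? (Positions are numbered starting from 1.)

Following every chain forward from P, the stages that must come later are R, Y, Q, T, V, W — 6 of them.
With 6 mandatory successors out of 10 stages total, the latest slot for P is 10−6 = 4, and it's reachable by doing all non-successors before P.

4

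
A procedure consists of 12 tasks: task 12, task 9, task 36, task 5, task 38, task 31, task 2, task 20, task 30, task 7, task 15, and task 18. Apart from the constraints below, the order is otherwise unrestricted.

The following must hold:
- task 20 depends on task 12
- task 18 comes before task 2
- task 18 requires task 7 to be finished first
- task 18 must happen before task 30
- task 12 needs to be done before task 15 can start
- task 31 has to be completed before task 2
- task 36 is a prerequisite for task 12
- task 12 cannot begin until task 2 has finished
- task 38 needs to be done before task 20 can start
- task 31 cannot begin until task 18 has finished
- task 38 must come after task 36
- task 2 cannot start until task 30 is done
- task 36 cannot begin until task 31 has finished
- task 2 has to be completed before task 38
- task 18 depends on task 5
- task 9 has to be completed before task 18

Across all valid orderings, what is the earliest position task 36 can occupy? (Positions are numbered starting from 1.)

6

Working backwards through the constraints from task 36, its full set of required predecessors is task 9, task 5, task 31, task 7, task 18 — 5 of them.
With 5 mandatory predecessors, the earliest task 36 can sit is position 5+1 = 6, and placing just those 5 first achieves it.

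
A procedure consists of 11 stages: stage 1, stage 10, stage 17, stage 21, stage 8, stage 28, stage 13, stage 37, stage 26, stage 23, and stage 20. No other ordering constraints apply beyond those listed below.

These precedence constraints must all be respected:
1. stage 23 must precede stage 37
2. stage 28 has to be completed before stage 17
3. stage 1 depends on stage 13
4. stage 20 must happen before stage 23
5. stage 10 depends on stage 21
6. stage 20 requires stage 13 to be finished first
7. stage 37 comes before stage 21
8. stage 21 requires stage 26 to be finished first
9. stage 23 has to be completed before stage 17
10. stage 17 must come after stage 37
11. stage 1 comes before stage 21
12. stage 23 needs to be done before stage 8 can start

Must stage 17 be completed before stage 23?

No

The constraints actually force stage 23 before stage 17 (via stage 23 → stage 17), not the other way around.
So stage 17 never precedes stage 23.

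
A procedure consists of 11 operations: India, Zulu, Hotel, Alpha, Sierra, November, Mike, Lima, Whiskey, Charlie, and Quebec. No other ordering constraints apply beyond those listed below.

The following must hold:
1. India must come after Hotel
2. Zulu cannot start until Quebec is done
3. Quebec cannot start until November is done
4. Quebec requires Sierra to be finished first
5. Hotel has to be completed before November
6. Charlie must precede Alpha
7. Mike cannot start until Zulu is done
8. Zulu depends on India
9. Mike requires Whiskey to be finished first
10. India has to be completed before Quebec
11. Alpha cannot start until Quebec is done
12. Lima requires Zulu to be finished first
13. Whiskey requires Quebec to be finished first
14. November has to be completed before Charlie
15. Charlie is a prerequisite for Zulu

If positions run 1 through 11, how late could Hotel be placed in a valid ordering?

2

Every operation that must follow Hotel has to come after it. Tracing all chains starting from Hotel, those operations are: India, Zulu, Alpha, November, Mike, Lima, Whiskey, Charlie, Quebec — 9 in total.
So at least 9 operations follow Hotel, putting Hotel no later than position 2. That position is achievable by scheduling everything else first.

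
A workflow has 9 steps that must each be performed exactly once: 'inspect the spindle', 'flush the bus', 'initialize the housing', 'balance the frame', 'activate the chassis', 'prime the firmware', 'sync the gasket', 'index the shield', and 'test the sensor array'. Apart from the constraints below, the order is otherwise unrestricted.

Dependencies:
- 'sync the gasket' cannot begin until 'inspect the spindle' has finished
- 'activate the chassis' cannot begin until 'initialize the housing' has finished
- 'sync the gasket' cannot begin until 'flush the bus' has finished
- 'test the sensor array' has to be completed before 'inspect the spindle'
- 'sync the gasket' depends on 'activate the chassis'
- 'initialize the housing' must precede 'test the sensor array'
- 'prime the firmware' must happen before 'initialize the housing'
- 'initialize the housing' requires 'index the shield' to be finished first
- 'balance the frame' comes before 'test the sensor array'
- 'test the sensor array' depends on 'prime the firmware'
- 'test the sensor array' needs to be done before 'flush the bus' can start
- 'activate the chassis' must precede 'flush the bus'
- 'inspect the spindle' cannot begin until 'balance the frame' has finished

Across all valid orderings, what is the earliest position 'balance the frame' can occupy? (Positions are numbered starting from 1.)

Nothing is required before 'balance the frame'; it can be the very first step.

1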